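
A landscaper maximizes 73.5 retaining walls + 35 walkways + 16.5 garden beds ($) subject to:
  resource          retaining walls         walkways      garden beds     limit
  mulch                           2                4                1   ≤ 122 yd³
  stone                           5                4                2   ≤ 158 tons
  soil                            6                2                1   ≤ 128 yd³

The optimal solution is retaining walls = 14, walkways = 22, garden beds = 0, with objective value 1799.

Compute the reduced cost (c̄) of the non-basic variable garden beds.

-1

Check each constraint at x*: mulch 116/122 (slack 6); stone 158/158 (tight); soil 128/128 (tight).
Slack constraints have shadow price 0 (complementary slackness).
Dual feasibility on the basic columns requires 5·y_stone + 6·y_soil = 73.5, 4·y_stone + 2·y_soil = 35.
Solving: y_stone = 4.5, y_soil = 8.5.
Reduced cost of garden beds: c₃ − yᵀa₃ = 16.5 − (4.5·2 + 8.5·1) = 16.5 − 17.5 = -1.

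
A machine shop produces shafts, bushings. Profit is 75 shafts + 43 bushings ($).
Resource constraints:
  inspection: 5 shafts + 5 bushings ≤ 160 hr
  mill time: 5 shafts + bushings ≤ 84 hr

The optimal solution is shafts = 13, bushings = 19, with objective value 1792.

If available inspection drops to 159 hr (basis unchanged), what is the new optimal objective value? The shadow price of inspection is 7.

Δb = -1, so new z* = 1792 + (7)·(-1) = 1792 − 7 = 1785.

1785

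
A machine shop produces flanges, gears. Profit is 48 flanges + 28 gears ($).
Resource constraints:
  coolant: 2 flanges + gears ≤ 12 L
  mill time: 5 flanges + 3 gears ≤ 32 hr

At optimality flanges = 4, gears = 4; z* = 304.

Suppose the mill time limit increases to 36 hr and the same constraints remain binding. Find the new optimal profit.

At the optimum: coolant uses 12 of 12 (binding); mill time uses 32 of 32 (binding).
From A_Bᵀ y = c: 2·y_coolant + 5·y_mill time = 48; 1·y_coolant + 3·y_mill time = 28.
Solving: y_coolant = 4, y_mill time = 8.
Δz = y_mill time·Δb = 8 × (4) = 32, so new z* = 304 + 32 = 336.

336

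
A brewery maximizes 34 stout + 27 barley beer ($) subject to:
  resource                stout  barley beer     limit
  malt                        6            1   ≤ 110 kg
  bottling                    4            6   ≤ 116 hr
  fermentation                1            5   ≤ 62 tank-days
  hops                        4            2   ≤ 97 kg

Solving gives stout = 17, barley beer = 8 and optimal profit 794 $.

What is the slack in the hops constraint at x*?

hops used = 4·17 + 2·8 = 84; slack = 97 − 84 = 13.

13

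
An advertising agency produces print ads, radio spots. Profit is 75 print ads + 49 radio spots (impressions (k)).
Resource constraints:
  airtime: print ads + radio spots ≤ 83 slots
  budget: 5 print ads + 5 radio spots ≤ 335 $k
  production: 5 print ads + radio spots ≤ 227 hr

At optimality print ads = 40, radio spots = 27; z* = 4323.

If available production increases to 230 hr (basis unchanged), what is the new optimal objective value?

4342.5

Binding: budget and production. Non-binding: airtime (16 unused).
Since airtime is not tight, its dual is 0.
The binding rows give the dual system: 5·y_budget + 5·y_production = 75 and 5·y_budget + 1·y_production = 49.
Solving: y_budget = 8.5, y_production = 6.5.
Δz = y_production·Δb = 6.5 × (3) = 19.5, so new z* = 4323 + 19.5 = 4342.5.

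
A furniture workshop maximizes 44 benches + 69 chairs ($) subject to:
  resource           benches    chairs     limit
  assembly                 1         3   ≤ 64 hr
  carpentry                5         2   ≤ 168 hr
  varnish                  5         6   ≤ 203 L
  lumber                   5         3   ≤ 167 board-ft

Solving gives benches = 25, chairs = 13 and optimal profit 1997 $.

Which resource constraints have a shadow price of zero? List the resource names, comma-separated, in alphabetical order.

carpentry, lumber

assembly: 64/64 (binding)
carpentry: 151/168 (slack 17)
varnish: 203/203 (binding)
lumber: 164/167 (slack 3)
By complementary slackness, a constraint with positive slack has shadow price 0 → carpentry, lumber.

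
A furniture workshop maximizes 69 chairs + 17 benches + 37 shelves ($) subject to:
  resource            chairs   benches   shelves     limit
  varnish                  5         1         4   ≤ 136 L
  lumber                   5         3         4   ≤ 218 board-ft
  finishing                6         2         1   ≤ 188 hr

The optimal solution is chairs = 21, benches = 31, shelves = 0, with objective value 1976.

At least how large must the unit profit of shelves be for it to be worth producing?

At the optimum: varnish uses 136 of 136 (binding); lumber uses 198 of 218 (slack = 20); finishing uses 188 of 188 (binding).
Slack constraints have shadow price 0 (complementary slackness).
From A_Bᵀ y = c: 5·y_varnish + 6·y_finishing = 69; 1·y_varnish + 2·y_finishing = 17.
Solving: y_varnish = 9, y_finishing = 4.
shelves enters the basis when its profit ≥ yᵀa₃ = 9·4 + 4·1 = 40.

40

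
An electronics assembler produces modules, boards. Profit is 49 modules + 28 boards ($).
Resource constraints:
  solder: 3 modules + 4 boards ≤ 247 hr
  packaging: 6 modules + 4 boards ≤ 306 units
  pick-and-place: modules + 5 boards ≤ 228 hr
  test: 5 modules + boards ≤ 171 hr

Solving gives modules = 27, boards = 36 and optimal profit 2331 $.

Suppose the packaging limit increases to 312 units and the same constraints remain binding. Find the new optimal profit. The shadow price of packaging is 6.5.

2370

Δb = 6, so new z* = 2331 + (6.5)·(6) = 2331 + 39 = 2370.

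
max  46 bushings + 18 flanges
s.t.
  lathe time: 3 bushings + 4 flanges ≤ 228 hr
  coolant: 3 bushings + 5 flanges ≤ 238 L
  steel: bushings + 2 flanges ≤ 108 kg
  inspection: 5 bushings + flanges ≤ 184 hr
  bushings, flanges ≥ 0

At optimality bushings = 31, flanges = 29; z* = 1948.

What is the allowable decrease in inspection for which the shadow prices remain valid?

136.4

Binding constraints: coolant, inspection. The basis is B = [[3,5],[5,1]] with det -22.
Per unit decrease in inspection, x* moves by d = (-0.2273, 0.1364).
The basis stays optimal until bushings reaches 0; allowable decrease = 136.4 hr.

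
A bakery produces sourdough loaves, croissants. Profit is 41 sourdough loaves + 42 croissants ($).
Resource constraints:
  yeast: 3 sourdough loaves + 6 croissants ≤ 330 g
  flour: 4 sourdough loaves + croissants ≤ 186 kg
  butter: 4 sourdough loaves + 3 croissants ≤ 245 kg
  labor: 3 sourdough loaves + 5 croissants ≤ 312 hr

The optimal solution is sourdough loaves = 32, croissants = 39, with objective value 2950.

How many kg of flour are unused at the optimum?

19

flour used = 4·32 + 1·39 = 167; slack = 186 − 167 = 19.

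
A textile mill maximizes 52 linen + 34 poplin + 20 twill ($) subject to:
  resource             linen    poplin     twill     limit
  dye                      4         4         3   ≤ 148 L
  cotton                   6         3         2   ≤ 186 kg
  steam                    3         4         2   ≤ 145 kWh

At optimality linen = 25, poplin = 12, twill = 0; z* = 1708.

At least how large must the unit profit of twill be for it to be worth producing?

At the optimum: dye uses 148 of 148 (binding); cotton uses 186 of 186 (binding); steam uses 123 of 145 (slack = 22).
Slack constraints have shadow price 0 (complementary slackness).
From A_Bᵀ y = c: 4·y_dye + 6·y_cotton = 52; 4·y_dye + 3·y_cotton = 34.
→ y_dye = 4 and y_cotton = 6.
twill enters the basis when its profit ≥ yᵀa₃ = 4·3 + 6·2 = 24.

24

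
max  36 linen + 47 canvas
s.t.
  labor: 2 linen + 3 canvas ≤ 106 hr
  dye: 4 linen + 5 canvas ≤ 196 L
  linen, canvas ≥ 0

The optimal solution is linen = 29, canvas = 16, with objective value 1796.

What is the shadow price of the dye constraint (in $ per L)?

Both labor and dye are binding at x*.
From A_Bᵀ y = c: 2·y_labor + 4·y_dye = 36; 3·y_labor + 5·y_dye = 47.
Solving: y_labor = 4, y_dye = 7.
Shadow price of dye = 7.

7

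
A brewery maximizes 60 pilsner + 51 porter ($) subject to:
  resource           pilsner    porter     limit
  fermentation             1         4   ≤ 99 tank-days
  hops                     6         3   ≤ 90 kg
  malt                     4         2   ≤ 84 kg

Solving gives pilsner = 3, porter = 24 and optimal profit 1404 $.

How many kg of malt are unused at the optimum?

24

malt used = 4·3 + 2·24 = 60; slack = 84 − 60 = 24.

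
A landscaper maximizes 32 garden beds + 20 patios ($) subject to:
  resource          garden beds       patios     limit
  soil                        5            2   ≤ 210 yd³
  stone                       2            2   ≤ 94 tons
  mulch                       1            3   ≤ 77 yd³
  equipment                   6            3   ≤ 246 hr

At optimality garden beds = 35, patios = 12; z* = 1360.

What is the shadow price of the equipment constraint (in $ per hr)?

4

Check each constraint at x*: soil 199/210 (slack 11); stone 94/94 (tight); mulch 71/77 (slack 6); equipment 246/246 (tight).
Slack constraints have shadow price 0 (complementary slackness).
From A_Bᵀ y = c: 2·y_stone + 6·y_equipment = 32; 2·y_stone + 3·y_equipment = 20.
Solving: y_stone = 4, y_equipment = 4.
Shadow price of equipment = 4.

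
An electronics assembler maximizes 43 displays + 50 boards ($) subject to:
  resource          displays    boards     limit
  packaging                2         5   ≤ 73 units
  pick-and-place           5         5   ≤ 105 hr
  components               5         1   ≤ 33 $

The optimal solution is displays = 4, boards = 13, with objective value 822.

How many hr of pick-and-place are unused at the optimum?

pick-and-place used = 5·4 + 5·13 = 85; slack = 105 − 85 = 20.

20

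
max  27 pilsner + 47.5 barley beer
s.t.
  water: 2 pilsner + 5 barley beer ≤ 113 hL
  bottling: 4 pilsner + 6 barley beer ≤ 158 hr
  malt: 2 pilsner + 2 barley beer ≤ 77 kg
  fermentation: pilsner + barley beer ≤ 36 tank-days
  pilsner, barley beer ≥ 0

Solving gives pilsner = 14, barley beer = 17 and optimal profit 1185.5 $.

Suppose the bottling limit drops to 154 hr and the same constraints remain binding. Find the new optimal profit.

1165.5

At the optimum: water uses 113 of 113 (binding); bottling uses 158 of 158 (binding); malt uses 62 of 77 (slack = 15); fermentation uses 31 of 36 (slack = 5).
By complementary slackness, y = 0 for the non-binding constraints.
From A_Bᵀ y = c: 2·y_water + 4·y_bottling = 27; 5·y_water + 6·y_bottling = 47.5.
Solving: y_water = 3.5, y_bottling = 5.
Δz = y_bottling·Δb = 5 × (-4) = -20, so new z* = 1185.5 − 20 = 1165.5.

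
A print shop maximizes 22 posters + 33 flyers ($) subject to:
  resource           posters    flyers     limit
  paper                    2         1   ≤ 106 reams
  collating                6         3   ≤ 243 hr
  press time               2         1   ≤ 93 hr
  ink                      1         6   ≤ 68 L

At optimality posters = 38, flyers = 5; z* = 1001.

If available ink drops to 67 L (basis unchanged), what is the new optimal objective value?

Check each constraint at x*: paper 81/106 (slack 25); collating 243/243 (tight); press time 81/93 (slack 12); ink 68/68 (tight).
Since paper, press time are not tight, their duals are 0.
Dual feasibility on the basic columns requires 6·y_collating + 1·y_ink = 22, 3·y_collating + 6·y_ink = 33.
Solving: y_collating = 3, y_ink = 4.
Δz = y_ink·Δb = 4 × (-1) = -4, so new z* = 1001 − 4 = 997.

997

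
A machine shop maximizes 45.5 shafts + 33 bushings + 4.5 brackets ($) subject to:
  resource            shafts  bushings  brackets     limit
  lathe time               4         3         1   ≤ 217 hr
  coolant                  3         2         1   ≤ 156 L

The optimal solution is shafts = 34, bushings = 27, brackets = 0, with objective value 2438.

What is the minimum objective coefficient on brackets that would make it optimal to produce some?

Check each constraint at x*: lathe time 217/217 (tight); coolant 156/156 (tight).
From A_Bᵀ y = c: 4·y_lathe time + 3·y_coolant = 45.5; 3·y_lathe time + 2·y_coolant = 33.
→ y_lathe time = 8 and y_coolant = 4.5.
brackets enters the basis when its profit ≥ yᵀa₃ = 8·1 + 4.5·1 = 12.5.

12.5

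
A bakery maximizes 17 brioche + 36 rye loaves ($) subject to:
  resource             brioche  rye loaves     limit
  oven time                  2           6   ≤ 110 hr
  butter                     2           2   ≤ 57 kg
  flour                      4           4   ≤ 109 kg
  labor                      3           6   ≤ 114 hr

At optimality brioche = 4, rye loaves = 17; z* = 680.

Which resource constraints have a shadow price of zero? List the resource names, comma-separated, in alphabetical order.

oven time: 110/110 (binding)
butter: 42/57 (slack 15)
flour: 84/109 (slack 25)
labor: 114/114 (binding)
By complementary slackness, a constraint with positive slack has shadow price 0 → butter, flour.

butter, flour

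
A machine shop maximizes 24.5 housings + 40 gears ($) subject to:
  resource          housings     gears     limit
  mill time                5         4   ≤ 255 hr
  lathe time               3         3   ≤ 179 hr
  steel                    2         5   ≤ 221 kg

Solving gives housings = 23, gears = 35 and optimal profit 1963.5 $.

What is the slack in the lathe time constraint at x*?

5

lathe time used = 3·23 + 3·35 = 174; slack = 179 − 174 = 5.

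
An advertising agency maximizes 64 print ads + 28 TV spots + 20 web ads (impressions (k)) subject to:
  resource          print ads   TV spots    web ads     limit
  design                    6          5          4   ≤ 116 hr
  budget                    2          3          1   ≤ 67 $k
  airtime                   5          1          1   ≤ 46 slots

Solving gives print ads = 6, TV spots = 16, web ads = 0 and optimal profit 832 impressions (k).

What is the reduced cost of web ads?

-4

Binding: design and airtime. Non-binding: budget (7 unused).
By complementary slackness, y = 0 for the non-binding constraint.
The binding rows give the dual system: 6·y_design + 5·y_airtime = 64 and 5·y_design + 1·y_airtime = 28.
Solving: y_design = 4, y_airtime = 8.
Reduced cost of web ads: c₃ − yᵀa₃ = 20 − (4·4 + 8·1) = 20 − 24 = -4.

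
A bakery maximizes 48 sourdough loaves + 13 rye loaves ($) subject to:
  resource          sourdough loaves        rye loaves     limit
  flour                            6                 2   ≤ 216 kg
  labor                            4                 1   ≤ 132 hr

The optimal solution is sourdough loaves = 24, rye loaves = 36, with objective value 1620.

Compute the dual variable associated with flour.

At the optimum: flour uses 216 of 216 (binding); labor uses 132 of 132 (binding).
The binding rows give the dual system: 6·y_flour + 4·y_labor = 48 and 2·y_flour + 1·y_labor = 13.
This yields shadow prices y_flour = 2, y_labor = 9.
Shadow price of flour = 2.

2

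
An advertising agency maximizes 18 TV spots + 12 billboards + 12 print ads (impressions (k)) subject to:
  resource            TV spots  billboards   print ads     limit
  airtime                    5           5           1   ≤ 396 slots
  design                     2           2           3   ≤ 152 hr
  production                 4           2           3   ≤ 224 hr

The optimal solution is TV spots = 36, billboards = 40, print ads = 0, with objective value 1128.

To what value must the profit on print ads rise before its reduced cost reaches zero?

18

Binding: design and production. Non-binding: airtime (16 unused).
Slack constraints have shadow price 0 (complementary slackness).
From A_Bᵀ y = c: 2·y_design + 4·y_production = 18; 2·y_design + 2·y_production = 12.
Solving: y_design = 3, y_production = 3.
print ads enters the basis when its profit ≥ yᵀa₃ = 3·3 + 3·3 = 18.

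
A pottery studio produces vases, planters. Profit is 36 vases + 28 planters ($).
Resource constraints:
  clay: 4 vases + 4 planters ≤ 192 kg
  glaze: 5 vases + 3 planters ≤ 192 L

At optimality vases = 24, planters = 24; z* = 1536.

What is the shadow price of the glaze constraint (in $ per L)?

4

At the optimum: clay uses 192 of 192 (binding); glaze uses 192 of 192 (binding).
The binding rows give the dual system: 4·y_clay + 5·y_glaze = 36 and 4·y_clay + 3·y_glaze = 28.
This yields shadow prices y_clay = 4, y_glaze = 4.
Shadow price of glaze = 4.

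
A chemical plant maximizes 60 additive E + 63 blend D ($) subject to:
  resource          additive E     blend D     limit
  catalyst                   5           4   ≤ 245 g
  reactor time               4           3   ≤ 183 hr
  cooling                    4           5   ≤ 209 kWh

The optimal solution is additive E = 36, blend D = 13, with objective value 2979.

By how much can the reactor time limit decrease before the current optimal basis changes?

Binding constraints: reactor time, cooling. The basis is B = [[4,3],[4,5]] with det 8.
Per unit decrease in reactor time, x* moves by d = (-0.625, 0.5).
The basis stays optimal until additive E reaches 0; allowable decrease = 57.6 hr.

57.6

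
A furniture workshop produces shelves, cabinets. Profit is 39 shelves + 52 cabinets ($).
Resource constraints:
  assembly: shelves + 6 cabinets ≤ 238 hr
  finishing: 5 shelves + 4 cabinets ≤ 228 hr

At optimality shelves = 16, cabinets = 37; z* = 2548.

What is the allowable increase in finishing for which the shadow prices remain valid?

962

Binding constraints: assembly, finishing. The basis is B = [[1,6],[5,4]] with det -26.
Per unit increase in finishing, x* moves by d = (0.2308, -0.0385).
The basis stays optimal until cabinets reaches 0; allowable increase = 962 hr.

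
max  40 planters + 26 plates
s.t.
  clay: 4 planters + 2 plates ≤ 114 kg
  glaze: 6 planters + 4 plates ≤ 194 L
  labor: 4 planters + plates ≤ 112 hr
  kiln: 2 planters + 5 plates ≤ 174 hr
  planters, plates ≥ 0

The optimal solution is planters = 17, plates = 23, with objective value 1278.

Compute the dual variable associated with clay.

1

At the optimum: clay uses 114 of 114 (binding); glaze uses 194 of 194 (binding); labor uses 91 of 112 (slack = 21); kiln uses 149 of 174 (slack = 25).
By complementary slackness, y = 0 for the non-binding constraints.
The binding rows give the dual system: 4·y_clay + 6·y_glaze = 40 and 2·y_clay + 4·y_glaze = 26.
→ y_clay = 1 and y_glaze = 6.
Shadow price of clay = 1.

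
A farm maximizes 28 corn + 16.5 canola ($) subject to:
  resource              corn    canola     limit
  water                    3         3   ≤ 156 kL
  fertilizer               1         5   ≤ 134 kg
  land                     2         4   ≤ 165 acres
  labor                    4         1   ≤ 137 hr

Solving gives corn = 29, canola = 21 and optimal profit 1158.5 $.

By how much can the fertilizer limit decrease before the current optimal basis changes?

99.75

Binding constraints: fertilizer, labor. The basis is B = [[1,5],[4,1]] with det -19.
Per unit decrease in fertilizer, x* moves by d = (0.0526, -0.2105).
The basis stays optimal until canola reaches 0; allowable decrease = 99.75 kg.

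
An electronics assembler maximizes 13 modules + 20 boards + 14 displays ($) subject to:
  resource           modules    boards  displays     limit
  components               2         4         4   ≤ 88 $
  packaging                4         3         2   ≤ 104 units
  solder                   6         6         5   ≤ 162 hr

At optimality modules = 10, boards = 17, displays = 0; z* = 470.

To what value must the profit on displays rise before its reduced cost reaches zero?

Check each constraint at x*: components 88/88 (tight); packaging 91/104 (slack 13); solder 162/162 (tight).
Slack constraints have shadow price 0 (complementary slackness).
Dual feasibility on the basic columns requires 2·y_components + 6·y_solder = 13, 4·y_components + 6·y_solder = 20.
This yields shadow prices y_components = 3.5, y_solder = 1.
displays enters the basis when its profit ≥ yᵀa₃ = 3.5·4 + 1·5 = 19.

19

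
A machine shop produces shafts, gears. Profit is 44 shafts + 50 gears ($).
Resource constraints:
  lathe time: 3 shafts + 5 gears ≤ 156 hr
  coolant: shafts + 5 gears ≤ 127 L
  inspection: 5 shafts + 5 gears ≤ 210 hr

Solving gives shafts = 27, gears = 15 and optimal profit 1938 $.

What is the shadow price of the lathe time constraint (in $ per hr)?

3

Check each constraint at x*: lathe time 156/156 (tight); coolant 102/127 (slack 25); inspection 210/210 (tight).
By complementary slackness, y = 0 for the non-binding constraint.
The binding rows give the dual system: 3·y_lathe time + 5·y_inspection = 44 and 5·y_lathe time + 5·y_inspection = 50.
This yields shadow prices y_lathe time = 3, y_inspection = 7.
Shadow price of lathe time = 3.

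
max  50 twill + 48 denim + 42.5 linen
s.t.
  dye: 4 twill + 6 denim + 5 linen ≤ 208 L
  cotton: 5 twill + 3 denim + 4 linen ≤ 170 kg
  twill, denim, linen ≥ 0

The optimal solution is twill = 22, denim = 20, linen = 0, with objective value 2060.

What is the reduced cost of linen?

-6.5

At the optimum: dye uses 208 of 208 (binding); cotton uses 170 of 170 (binding).
Dual feasibility on the basic columns requires 4·y_dye + 5·y_cotton = 50, 6·y_dye + 3·y_cotton = 48.
Solving: y_dye = 5, y_cotton = 6.
Reduced cost of linen: c₃ − yᵀa₃ = 42.5 − (5·5 + 6·4) = 42.5 − 49 = -6.5.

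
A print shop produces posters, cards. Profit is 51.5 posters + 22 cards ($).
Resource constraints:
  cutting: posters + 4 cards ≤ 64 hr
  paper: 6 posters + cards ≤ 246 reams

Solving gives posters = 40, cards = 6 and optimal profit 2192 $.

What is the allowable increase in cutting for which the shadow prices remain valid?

Binding constraints: cutting, paper. The basis is B = [[1,4],[6,1]] with det -23.
Per unit increase in cutting, x* moves by d = (-0.0435, 0.2609).
The basis stays optimal until posters reaches 0; allowable increase = 920 hr.

920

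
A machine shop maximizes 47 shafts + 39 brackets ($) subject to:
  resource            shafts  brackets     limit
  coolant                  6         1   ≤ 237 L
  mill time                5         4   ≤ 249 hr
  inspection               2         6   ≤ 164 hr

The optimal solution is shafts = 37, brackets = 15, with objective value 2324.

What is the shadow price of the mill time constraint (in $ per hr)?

At the optimum: coolant uses 237 of 237 (binding); mill time uses 245 of 249 (slack = 4); inspection uses 164 of 164 (binding).
By complementary slackness, y = 0 for the non-binding constraint.
The binding rows give the dual system: 6·y_coolant + 2·y_inspection = 47 and 1·y_coolant + 6·y_inspection = 39.
This yields shadow prices y_coolant = 6, y_inspection = 5.5.
Shadow price of mill time = 0.

0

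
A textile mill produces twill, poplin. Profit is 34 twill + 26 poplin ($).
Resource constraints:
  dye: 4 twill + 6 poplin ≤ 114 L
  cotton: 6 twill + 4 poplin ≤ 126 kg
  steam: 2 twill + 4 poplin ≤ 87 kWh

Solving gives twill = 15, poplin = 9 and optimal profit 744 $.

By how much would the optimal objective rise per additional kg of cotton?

At the optimum: dye uses 114 of 114 (binding); cotton uses 126 of 126 (binding); steam uses 66 of 87 (slack = 21).
By complementary slackness, y = 0 for the non-binding constraint.
Dual feasibility on the basic columns requires 4·y_dye + 6·y_cotton = 34, 6·y_dye + 4·y_cotton = 26.
→ y_dye = 1 and y_cotton = 5.
Shadow price of cotton = 5.

5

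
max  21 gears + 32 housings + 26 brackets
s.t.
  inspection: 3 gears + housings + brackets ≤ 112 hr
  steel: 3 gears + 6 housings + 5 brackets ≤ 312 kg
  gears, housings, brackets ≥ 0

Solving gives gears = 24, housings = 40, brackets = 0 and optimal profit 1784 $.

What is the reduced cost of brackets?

-1

Check each constraint at x*: inspection 112/112 (tight); steel 312/312 (tight).
Dual feasibility on the basic columns requires 3·y_inspection + 3·y_steel = 21, 1·y_inspection + 6·y_steel = 32.
This yields shadow prices y_inspection = 2, y_steel = 5.
Reduced cost of brackets: c₃ − yᵀa₃ = 26 − (2·1 + 5·5) = 26 − 27 = -1.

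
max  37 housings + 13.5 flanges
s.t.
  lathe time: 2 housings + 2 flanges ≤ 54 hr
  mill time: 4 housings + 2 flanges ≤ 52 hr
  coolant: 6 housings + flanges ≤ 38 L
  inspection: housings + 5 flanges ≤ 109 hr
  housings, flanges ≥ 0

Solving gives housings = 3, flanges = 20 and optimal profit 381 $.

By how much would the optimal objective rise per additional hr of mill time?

At the optimum: lathe time uses 46 of 54 (slack = 8); mill time uses 52 of 52 (binding); coolant uses 38 of 38 (binding); inspection uses 103 of 109 (slack = 6).
Since lathe time, inspection are not tight, their duals are 0.
The binding rows give the dual system: 4·y_mill time + 6·y_coolant = 37 and 2·y_mill time + 1·y_coolant = 13.5.
This yields shadow prices y_mill time = 5.5, y_coolant = 2.5.
Shadow price of mill time = 5.5.

5.5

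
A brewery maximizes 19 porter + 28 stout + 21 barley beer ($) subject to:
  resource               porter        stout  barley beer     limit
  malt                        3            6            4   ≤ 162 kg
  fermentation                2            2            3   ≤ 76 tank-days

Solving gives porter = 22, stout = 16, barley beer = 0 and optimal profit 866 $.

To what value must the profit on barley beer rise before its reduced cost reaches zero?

27

At the optimum: malt uses 162 of 162 (binding); fermentation uses 76 of 76 (binding).
From A_Bᵀ y = c: 3·y_malt + 2·y_fermentation = 19; 6·y_malt + 2·y_fermentation = 28.
→ y_malt = 3 and y_fermentation = 5.
barley beer enters the basis when its profit ≥ yᵀa₃ = 3·4 + 5·3 = 27.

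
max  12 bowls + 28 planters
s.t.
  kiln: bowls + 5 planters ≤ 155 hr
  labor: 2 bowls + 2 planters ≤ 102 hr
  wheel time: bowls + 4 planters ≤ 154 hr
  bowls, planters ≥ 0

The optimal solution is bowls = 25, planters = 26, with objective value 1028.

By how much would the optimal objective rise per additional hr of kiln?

4

At the optimum: kiln uses 155 of 155 (binding); labor uses 102 of 102 (binding); wheel time uses 129 of 154 (slack = 25).
Since wheel time is not tight, its dual is 0.
Dual feasibility on the basic columns requires 1·y_kiln + 2·y_labor = 12, 5·y_kiln + 2·y_labor = 28.
→ y_kiln = 4 and y_labor = 4.
Shadow price of kiln = 4.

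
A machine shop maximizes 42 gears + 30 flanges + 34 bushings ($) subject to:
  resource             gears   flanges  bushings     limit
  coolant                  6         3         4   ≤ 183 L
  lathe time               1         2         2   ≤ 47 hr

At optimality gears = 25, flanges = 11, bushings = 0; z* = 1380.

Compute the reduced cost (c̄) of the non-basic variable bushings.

-2

At the optimum: coolant uses 183 of 183 (binding); lathe time uses 47 of 47 (binding).
Dual feasibility on the basic columns requires 6·y_coolant + 1·y_lathe time = 42, 3·y_coolant + 2·y_lathe time = 30.
→ y_coolant = 6 and y_lathe time = 6.
Reduced cost of bushings: c₃ − yᵀa₃ = 34 − (6·4 + 6·2) = 34 − 36 = -2.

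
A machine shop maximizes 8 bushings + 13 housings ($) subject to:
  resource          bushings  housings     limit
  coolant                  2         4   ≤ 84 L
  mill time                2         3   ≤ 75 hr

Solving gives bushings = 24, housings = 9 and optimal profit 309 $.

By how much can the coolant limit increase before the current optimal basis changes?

16

Binding constraints: coolant, mill time. The basis is B = [[2,4],[2,3]] with det -2.
Per unit increase in coolant, x* moves by d = (-1.5, 1).
The basis stays optimal until bushings reaches 0; allowable increase = 16 L.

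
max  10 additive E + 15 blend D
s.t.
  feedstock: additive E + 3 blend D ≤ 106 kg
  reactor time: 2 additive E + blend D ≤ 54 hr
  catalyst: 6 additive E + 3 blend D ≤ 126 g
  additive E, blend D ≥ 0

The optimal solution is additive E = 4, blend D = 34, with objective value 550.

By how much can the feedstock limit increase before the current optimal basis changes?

Binding constraints: feedstock, catalyst. The basis is B = [[1,3],[6,3]] with det -15.
Per unit increase in feedstock, x* moves by d = (-0.2, 0.4).
The basis stays optimal until additive E reaches 0; allowable increase = 20 kg.

20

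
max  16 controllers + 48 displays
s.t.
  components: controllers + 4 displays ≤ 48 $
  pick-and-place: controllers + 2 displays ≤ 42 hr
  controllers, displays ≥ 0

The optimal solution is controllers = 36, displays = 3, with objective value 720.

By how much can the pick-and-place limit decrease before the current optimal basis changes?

Binding constraints: components, pick-and-place. The basis is B = [[1,4],[1,2]] with det -2.
Per unit decrease in pick-and-place, x* moves by d = (-2, 0.5).
The basis stays optimal until controllers reaches 0; allowable decrease = 18 hr.

18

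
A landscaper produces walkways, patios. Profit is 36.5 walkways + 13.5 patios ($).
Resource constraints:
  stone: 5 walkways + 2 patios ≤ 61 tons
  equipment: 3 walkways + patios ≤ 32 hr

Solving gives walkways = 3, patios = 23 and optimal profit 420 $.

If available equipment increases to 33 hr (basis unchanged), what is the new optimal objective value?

425.5

Both stone and equipment are binding at x*.
The binding rows give the dual system: 5·y_stone + 3·y_equipment = 36.5 and 2·y_stone + 1·y_equipment = 13.5.
Solving: y_stone = 4, y_equipment = 5.5.
Δz = y_equipment·Δb = 5.5 × (1) = 5.5, so new z* = 420 + 5.5 = 425.5.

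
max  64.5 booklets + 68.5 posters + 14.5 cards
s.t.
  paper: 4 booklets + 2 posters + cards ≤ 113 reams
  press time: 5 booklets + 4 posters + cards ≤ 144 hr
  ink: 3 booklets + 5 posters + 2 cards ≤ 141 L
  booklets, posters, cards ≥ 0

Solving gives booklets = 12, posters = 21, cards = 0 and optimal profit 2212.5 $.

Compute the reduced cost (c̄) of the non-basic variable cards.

At the optimum: paper uses 90 of 113 (slack = 23); press time uses 144 of 144 (binding); ink uses 141 of 141 (binding).
Slack constraints have shadow price 0 (complementary slackness).
From A_Bᵀ y = c: 5·y_press time + 3·y_ink = 64.5; 4·y_press time + 5·y_ink = 68.5.
→ y_press time = 9 and y_ink = 6.5.
Reduced cost of cards: c₃ − yᵀa₃ = 14.5 − (9·1 + 6.5·2) = 14.5 − 22 = -7.5.

-7.5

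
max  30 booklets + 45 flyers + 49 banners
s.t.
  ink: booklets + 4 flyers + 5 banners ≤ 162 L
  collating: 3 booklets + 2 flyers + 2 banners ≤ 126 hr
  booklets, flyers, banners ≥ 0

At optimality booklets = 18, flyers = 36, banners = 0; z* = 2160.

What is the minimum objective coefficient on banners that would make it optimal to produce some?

52.5

Both ink and collating are binding at x*.
From A_Bᵀ y = c: 1·y_ink + 3·y_collating = 30; 4·y_ink + 2·y_collating = 45.
Solving: y_ink = 7.5, y_collating = 7.5.
banners enters the basis when its profit ≥ yᵀa₃ = 7.5·5 + 7.5·2 = 52.5.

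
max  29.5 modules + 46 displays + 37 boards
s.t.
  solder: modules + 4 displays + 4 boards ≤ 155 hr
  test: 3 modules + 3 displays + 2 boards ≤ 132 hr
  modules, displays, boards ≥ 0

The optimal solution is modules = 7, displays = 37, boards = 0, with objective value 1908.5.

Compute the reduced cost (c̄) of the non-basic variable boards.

Both solder and test are binding at x*.
Dual feasibility on the basic columns requires 1·y_solder + 3·y_test = 29.5, 4·y_solder + 3·y_test = 46.
Solving: y_solder = 5.5, y_test = 8.
Reduced cost of boards: c₃ − yᵀa₃ = 37 − (5.5·4 + 8·2) = 37 − 38 = -1.

-1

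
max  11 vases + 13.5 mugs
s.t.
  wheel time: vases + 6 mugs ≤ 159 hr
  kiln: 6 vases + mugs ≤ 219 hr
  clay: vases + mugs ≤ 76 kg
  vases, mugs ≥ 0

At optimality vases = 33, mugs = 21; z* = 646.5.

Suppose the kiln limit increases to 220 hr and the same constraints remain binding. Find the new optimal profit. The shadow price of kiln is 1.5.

648

Δb = 1, so new z* = 646.5 + (1.5)·(1) = 646.5 + 1.5 = 648.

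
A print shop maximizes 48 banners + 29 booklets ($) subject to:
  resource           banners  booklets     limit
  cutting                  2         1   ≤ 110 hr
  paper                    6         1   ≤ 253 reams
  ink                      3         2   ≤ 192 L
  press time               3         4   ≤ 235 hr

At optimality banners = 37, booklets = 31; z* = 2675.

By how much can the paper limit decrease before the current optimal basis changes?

Binding constraints: paper, press time. The basis is B = [[6,1],[3,4]] with det 21.
Per unit decrease in paper, x* moves by d = (-0.1905, 0.1429).
The basis stays optimal until banners reaches 0; allowable decrease = 194.25 reams.

194.25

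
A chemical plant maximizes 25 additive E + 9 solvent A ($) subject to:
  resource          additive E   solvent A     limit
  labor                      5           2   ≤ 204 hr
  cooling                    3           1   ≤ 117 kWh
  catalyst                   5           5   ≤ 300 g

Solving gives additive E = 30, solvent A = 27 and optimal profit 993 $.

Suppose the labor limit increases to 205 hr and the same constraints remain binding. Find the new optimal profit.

995

Check each constraint at x*: labor 204/204 (tight); cooling 117/117 (tight); catalyst 285/300 (slack 15).
By complementary slackness, y = 0 for the non-binding constraint.
The binding rows give the dual system: 5·y_labor + 3·y_cooling = 25 and 2·y_labor + 1·y_cooling = 9.
This yields shadow prices y_labor = 2, y_cooling = 5.
Δz = y_labor·Δb = 2 × (1) = 2, so new z* = 993 + 2 = 995.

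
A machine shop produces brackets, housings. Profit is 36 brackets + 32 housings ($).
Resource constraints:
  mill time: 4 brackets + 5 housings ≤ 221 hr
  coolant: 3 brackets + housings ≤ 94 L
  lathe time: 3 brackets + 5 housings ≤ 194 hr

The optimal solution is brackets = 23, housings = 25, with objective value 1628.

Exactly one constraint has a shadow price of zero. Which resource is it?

mill time

mill time: 217/221 (slack 4)
coolant: 94/94 (binding)
lathe time: 194/194 (binding)
By complementary slackness, a constraint with positive slack has shadow price 0 → mill time.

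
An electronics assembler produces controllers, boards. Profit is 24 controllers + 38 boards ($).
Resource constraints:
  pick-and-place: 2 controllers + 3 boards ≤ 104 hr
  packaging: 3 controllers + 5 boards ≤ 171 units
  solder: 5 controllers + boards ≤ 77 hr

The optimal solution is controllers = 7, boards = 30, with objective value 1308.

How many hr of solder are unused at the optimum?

solder used = 5·7 + 1·30 = 65; slack = 77 − 65 = 12.

12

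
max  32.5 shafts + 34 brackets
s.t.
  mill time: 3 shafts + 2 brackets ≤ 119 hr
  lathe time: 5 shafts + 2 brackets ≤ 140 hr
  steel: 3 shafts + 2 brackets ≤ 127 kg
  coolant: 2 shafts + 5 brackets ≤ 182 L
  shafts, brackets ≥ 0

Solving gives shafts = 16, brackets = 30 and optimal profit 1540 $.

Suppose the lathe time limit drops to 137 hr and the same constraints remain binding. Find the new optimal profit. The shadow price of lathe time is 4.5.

Δb = -3, so new z* = 1540 + (4.5)·(-3) = 1540 − 13.5 = 1526.5.

1526.5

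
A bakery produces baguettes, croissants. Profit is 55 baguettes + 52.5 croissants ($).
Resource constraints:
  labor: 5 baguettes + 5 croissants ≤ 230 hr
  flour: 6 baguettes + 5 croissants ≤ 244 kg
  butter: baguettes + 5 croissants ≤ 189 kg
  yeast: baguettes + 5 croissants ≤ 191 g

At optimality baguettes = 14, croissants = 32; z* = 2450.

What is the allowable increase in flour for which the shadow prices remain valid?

Binding constraints: labor, flour. The basis is B = [[5,5],[6,5]] with det -5.
Per unit increase in flour, x* moves by d = (1, -1).
The basis stays optimal until croissants reaches 0; allowable increase = 32 kg.

32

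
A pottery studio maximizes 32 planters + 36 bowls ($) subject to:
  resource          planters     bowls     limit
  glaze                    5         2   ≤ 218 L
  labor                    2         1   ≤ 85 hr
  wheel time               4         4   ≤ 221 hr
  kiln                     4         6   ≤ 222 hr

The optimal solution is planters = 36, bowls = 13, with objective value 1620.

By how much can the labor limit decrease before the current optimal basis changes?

48

Binding constraints: labor, kiln. The basis is B = [[2,1],[4,6]] with det 8.
Per unit decrease in labor, x* moves by d = (-0.75, 0.5).
The basis stays optimal until planters reaches 0; allowable decrease = 48 hr.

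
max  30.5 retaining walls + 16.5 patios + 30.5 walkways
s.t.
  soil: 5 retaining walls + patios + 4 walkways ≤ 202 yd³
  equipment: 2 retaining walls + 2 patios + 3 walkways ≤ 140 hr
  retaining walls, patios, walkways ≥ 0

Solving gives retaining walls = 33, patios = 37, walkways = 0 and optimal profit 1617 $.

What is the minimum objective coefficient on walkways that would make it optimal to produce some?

33.5

At the optimum: soil uses 202 of 202 (binding); equipment uses 140 of 140 (binding).
The binding rows give the dual system: 5·y_soil + 2·y_equipment = 30.5 and 1·y_soil + 2·y_equipment = 16.5.
Solving: y_soil = 3.5, y_equipment = 6.5.
walkways enters the basis when its profit ≥ yᵀa₃ = 3.5·4 + 6.5·3 = 33.5.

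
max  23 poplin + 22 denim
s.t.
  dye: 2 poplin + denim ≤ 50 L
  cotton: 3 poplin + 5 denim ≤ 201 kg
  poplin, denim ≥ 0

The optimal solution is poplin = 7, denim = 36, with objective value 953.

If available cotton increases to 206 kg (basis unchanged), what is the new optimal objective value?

968

At the optimum: dye uses 50 of 50 (binding); cotton uses 201 of 201 (binding).
The binding rows give the dual system: 2·y_dye + 3·y_cotton = 23 and 1·y_dye + 5·y_cotton = 22.
→ y_dye = 7 and y_cotton = 3.
Δz = y_cotton·Δb = 3 × (5) = 15, so new z* = 953 + 15 = 968.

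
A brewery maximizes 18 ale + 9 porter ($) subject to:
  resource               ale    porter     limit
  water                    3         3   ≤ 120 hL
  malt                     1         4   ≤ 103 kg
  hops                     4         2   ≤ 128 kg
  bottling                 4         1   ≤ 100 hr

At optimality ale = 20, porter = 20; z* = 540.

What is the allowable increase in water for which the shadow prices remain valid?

1.8

Binding constraints: water, bottling. The basis is B = [[3,3],[4,1]] with det -9.
Per unit increase in water, x* moves by d = (-0.1111, 0.4444).
The basis stays optimal until malt becomes binding; allowable increase = 1.8 hL.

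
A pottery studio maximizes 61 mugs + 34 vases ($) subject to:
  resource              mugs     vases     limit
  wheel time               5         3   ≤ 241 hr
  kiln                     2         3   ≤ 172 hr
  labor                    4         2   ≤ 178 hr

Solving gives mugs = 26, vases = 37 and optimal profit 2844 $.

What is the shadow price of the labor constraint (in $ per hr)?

Binding: wheel time and labor. Non-binding: kiln (9 unused).
Slack constraints have shadow price 0 (complementary slackness).
Dual feasibility on the basic columns requires 5·y_wheel time + 4·y_labor = 61, 3·y_wheel time + 2·y_labor = 34.
This yields shadow prices y_wheel time = 7, y_labor = 6.5.
Shadow price of labor = 6.5.

6.5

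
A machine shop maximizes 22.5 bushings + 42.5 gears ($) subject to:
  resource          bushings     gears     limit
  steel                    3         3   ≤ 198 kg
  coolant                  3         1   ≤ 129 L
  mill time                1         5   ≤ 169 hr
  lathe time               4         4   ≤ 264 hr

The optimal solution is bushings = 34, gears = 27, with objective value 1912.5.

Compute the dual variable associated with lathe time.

0

At the optimum: steel uses 183 of 198 (slack = 15); coolant uses 129 of 129 (binding); mill time uses 169 of 169 (binding); lathe time uses 244 of 264 (slack = 20).
Since steel, lathe time are not tight, their duals are 0.
From A_Bᵀ y = c: 3·y_coolant + 1·y_mill time = 22.5; 1·y_coolant + 5·y_mill time = 42.5.
This yields shadow prices y_coolant = 5, y_mill time = 7.5.
Shadow price of lathe time = 0.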